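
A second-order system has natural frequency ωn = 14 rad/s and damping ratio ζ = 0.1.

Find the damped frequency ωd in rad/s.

ωd = ωn√(1 - ζ²) = 14√(1 - 0.1²) = 13.93 rad/s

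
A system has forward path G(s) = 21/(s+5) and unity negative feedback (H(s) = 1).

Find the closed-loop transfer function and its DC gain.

T(s) = G/(1+GH) = [21/(s+5)] / [1 + 21/(s+5)] = 21/(s+5+21) = 21/(s+26). DC gain = 21/26 = 0.8077.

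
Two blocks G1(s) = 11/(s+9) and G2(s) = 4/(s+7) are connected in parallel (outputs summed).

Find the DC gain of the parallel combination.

Parallel: G_eq = G1 + G2. DC gain = G1(0) + G2(0) = 11/9 + 4/7 = 1.2222 + 0.5714 = 1.7937.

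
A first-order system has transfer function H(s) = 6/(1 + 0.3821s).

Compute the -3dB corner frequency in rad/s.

Corner frequency = 1/τ = 1/0.3821 = 2.617 rad/s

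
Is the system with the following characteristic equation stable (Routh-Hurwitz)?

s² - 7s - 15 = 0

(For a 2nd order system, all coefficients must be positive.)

Coefficients: 1, -7, -15. b=-7, c=-15 not positive, so system is unstable.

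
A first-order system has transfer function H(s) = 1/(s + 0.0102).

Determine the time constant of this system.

For H(s) = 1/(s + 1/τ), the pole is at -1/τ = -0.0102, so τ = 1/0.0102 = 98.04 s.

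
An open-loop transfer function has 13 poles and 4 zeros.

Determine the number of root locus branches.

Root locus has n branches where n = number of poles = 13.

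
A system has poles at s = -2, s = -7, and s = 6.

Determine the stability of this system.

Pole(s) at s = 6 are not in the left half-plane. System is unstable.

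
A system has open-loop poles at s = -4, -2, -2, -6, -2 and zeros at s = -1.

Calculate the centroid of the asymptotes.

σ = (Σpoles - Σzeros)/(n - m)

σ = (Σpoles - Σzeros)/(n - m) = (-16 - (-1))/(5 - 1) = -15/4 = -3.75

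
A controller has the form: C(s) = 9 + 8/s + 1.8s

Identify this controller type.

This is a Proportional-Integral-Derivative (PID) controller.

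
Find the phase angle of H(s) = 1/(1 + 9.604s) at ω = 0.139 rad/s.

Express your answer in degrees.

Phase = -arctan(ωτ) = -arctan(0.139 × 9.604) = -53.2°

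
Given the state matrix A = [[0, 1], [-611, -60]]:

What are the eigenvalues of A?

det(A - λI) = λ² - (-60)λ + 611 = (λ - (-47))(λ - (-13)). Eigenvalues: -47, -13.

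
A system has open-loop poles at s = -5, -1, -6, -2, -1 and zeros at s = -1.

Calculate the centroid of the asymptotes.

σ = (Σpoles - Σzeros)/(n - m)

σ = (Σpoles - Σzeros)/(n - m) = (-15 - (-1))/(5 - 1) = -14/4 = -3.5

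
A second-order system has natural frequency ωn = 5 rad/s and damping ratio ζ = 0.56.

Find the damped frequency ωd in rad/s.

ωd = ωn√(1 - ζ²) = 5√(1 - 0.56²) = 4.14 rad/s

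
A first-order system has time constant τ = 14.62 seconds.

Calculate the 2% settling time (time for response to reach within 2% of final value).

For first-order system, 2% settling time ≈ 4τ = 4 × 14.62 = 58.48 s.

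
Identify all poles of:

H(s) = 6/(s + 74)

Pole is where denominator = 0: s + 74 = 0, so s = -74.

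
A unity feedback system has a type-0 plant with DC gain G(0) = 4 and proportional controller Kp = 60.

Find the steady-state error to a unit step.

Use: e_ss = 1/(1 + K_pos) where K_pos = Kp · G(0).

K_pos = Kp · G(0) = 60 × 4 = 240. e_ss = 1/(1 + 240) = 0.0041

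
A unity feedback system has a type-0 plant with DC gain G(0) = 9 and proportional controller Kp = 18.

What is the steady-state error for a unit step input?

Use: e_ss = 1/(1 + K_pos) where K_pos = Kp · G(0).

K_pos = Kp · G(0) = 18 × 9 = 162. e_ss = 1/(1 + 162) = 0.0061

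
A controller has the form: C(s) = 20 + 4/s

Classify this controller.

This is a Proportional-Integral (PI) controller.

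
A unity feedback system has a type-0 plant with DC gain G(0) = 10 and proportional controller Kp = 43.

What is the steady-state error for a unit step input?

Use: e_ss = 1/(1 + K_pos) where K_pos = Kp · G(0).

K_pos = Kp · G(0) = 43 × 10 = 430. e_ss = 1/(1 + 430) = 0.0023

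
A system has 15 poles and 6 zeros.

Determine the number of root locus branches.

Root locus has n branches where n = number of poles = 15.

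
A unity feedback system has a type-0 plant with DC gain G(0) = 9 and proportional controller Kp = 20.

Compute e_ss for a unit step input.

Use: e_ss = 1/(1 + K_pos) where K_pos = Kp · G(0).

K_pos = Kp · G(0) = 20 × 9 = 180. e_ss = 1/(1 + 180) = 0.0055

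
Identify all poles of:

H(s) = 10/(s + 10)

Pole is where denominator = 0: s + 10 = 0, so s = -10.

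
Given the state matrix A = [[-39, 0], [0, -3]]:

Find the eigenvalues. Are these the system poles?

For diagonal matrix, eigenvalues are diagonal entries: λ₁ = -39, λ₂ = -3. Eigenvalues of A = system poles.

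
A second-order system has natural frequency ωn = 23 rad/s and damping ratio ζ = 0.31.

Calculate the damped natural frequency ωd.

ωd = ωn√(1 - ζ²) = 23√(1 - 0.31²) = 21.87 rad/s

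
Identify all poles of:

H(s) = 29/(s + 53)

Pole is where denominator = 0: s + 53 = 0, so s = -53.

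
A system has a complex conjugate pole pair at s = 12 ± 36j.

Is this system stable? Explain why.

Real part of poles is 12 (> 0, right half-plane). Unstable.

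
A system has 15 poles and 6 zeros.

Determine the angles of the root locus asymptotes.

n - m = 15 - 6 = 9. Angles: θk = (2k + 1)·180°/9 = 20°, 60°, 100°, 140°, 180°, 220°, 260°, 300°, 340°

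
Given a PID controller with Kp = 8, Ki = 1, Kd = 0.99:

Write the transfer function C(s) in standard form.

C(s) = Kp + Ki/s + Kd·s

Substituting values: C(s) = 8 + 1/s + 0.99s = (0.99s² + 8s + 1)/s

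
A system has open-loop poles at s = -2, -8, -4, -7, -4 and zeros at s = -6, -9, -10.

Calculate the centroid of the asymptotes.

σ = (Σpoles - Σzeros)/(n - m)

σ = (Σpoles - Σzeros)/(n - m) = (-25 - (-25))/(5 - 3) = 0/2 = 0.0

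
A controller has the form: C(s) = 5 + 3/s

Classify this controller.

This is a Proportional-Integral (PI) controller.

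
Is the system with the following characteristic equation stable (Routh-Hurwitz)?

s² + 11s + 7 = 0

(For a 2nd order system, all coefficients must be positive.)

Coefficients: 1, 11, 7. All positive, so system is stable.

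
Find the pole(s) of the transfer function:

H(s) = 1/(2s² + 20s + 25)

Discriminant = 20² - 4×2×25 = 400 - 200 = 200 > 0, so two distinct real poles. Using quadratic formula: s = (-20 ± √200)/(2×2) = (-20 ± √200)/4, with √200 ≈ 14.1421. s₁ ≈ -1.4645, s₂ ≈ -8.5355. Poles: s₁ = -1.4645, s₂ = -8.5355.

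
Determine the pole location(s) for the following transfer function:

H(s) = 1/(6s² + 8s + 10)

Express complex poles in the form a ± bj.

Discriminant = 8² - 4×6×10 = 64 - 240 = -176 < 0, so the poles are a complex conjugate pair s = (-8 ± j√176)/(2×6). Real part = -8/(2×6) = -8/12 ≈ -0.6667; imaginary part = ±√176/(2×6) ≈ 1.1055. Poles: s = -0.6667 ± 1.1055j.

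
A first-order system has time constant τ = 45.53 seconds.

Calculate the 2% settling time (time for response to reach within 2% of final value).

For first-order system, 2% settling time ≈ 4τ = 4 × 45.53 = 182.12 s.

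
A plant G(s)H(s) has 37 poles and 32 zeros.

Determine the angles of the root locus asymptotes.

n - m = 37 - 32 = 5. Angles: θk = (2k + 1)·180°/5 = 36°, 108°, 180°, 252°, 324°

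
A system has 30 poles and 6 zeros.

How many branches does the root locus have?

Root locus has n branches where n = number of poles = 30.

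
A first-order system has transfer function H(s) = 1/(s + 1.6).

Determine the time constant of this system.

For H(s) = 1/(s + 1/τ), the pole is at -1/τ = -1.6, so τ = 1/1.6 = 0.625 s.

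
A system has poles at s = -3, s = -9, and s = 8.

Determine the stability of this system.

Pole(s) at s = 8 are not in the left half-plane. System is unstable.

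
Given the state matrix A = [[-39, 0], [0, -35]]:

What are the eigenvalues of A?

For diagonal matrix, eigenvalues are diagonal entries: λ₁ = -39, λ₂ = -35.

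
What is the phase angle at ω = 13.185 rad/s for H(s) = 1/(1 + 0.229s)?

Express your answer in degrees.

Phase = -arctan(ωτ) = -arctan(13.185 × 0.229) = -71.7°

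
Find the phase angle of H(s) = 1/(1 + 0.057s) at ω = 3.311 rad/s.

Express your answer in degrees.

Phase = -arctan(ωτ) = -arctan(3.311 × 0.057) = -10.7°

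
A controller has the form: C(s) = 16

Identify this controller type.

This is a Proportional (P) controller.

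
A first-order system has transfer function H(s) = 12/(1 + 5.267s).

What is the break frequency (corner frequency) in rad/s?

Corner frequency = 1/τ = 1/5.267 = 0.19 rad/s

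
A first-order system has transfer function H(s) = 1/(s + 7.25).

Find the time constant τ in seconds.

For H(s) = 1/(s + 1/τ), the pole is at -1/τ = -7.25, so τ = 1/7.25 = 0.1379 s.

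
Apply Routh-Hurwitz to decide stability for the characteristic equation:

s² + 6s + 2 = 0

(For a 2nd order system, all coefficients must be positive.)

Coefficients: 1, 6, 2. All positive, so system is stable.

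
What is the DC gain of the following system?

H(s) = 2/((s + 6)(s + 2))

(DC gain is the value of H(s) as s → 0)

DC gain = H(0) = 2/(6 × 2) = 2/12 = 0.1667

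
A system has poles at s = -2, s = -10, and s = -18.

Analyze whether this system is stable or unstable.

All poles are in the left half-plane. System is stable.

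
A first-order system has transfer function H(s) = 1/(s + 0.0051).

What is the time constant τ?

For H(s) = 1/(s + 1/τ), the pole is at -1/τ = -0.0051, so τ = 1/0.0051 = 196.1 s.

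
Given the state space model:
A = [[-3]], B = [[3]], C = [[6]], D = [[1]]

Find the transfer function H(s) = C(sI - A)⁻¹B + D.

(sI - A)⁻¹ = 1/(s + 3). H(s) = 6×3/(s + 3) + 1 = (s + 21)/(s + 3).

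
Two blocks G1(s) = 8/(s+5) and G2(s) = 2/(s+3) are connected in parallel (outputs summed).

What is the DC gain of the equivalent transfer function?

Parallel: G_eq = G1 + G2. DC gain = G1(0) + G2(0) = 8/5 + 2/3 = 1.6 + 0.6667 = 2.2667.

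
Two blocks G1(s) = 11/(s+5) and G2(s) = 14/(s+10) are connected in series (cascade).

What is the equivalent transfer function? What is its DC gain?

Series: multiply transfer functions. G_eq = 11/(s+5) × 14/(s+10) = 154/((s+5)(s+10)). DC gain = 154/(5×10) = 3.08.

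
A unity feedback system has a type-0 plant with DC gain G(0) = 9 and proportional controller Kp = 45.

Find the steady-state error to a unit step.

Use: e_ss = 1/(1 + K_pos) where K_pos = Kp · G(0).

K_pos = Kp · G(0) = 45 × 9 = 405. e_ss = 1/(1 + 405) = 0.0025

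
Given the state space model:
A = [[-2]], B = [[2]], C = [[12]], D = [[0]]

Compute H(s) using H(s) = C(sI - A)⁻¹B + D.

(sI - A)⁻¹ = 1/(s + 2). H(s) = 12 × 2/(s + 2) + 0 = 24/(s + 2).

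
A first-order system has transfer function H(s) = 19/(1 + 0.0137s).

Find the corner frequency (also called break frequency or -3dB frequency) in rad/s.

Corner frequency = 1/τ = 1/0.0137 = 72.993 rad/s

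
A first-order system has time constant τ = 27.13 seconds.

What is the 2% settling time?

For first-order system, 2% settling time ≈ 4τ = 4 × 27.13 = 108.52 s.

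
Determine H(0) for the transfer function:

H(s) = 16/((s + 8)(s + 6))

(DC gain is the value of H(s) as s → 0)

DC gain = H(0) = 16/(8 × 6) = 16/48 = 0.3333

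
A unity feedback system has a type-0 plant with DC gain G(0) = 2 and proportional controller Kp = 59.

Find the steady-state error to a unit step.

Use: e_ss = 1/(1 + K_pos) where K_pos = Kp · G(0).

K_pos = Kp · G(0) = 59 × 2 = 118. e_ss = 1/(1 + 118) = 0.0084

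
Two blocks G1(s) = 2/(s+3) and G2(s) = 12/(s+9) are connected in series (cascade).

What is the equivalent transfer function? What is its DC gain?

Series: multiply transfer functions. G_eq = 2/(s+3) × 12/(s+9) = 24/((s+3)(s+9)). DC gain = 24/(3×9) = 0.8889.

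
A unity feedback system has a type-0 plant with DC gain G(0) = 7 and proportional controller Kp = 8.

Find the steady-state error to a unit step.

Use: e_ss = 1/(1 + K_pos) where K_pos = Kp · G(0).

K_pos = Kp · G(0) = 8 × 7 = 56. e_ss = 1/(1 + 56) = 0.0175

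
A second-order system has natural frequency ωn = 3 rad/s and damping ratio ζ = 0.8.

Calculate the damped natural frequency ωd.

ωd = ωn√(1 - ζ²) = 3√(1 - 0.8²) = 1.8 rad/s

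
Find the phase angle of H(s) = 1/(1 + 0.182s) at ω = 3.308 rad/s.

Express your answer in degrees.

Phase = -arctan(ωτ) = -arctan(3.308 × 0.182) = -31.1°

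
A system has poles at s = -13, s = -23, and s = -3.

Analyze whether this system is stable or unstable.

All poles are in the left half-plane. System is stable.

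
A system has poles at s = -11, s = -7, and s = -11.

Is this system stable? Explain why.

All poles are in the left half-plane. System is stable.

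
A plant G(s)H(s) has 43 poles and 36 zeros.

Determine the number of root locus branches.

Root locus has n branches where n = number of poles = 43.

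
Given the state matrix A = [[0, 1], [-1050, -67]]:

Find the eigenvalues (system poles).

det(A - λI) = λ² - (-67)λ + 1050 = (λ - (-25))(λ - (-42)). Eigenvalues: -25, -42.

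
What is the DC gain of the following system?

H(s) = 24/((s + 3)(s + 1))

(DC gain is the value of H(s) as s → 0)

DC gain = H(0) = 24/(3 × 1) = 24/3 = 8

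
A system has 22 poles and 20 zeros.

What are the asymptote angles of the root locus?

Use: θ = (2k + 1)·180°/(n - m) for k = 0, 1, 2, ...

n - m = 22 - 20 = 2. Angles: θk = (2k + 1)·180°/2 = 90°, 270°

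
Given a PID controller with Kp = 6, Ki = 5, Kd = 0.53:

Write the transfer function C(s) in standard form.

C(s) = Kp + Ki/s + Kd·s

Substituting values: C(s) = 6 + 5/s + 0.53s = (0.53s² + 6s + 5)/s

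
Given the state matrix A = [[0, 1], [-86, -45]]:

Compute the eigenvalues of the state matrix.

det(A - λI) = λ² - (-45)λ + 86 = (λ - (-43))(λ - (-2)). Eigenvalues: -43, -2.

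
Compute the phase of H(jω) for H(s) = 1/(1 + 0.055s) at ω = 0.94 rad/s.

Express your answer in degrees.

Phase = -arctan(ωτ) = -arctan(0.94 × 0.055) = -3.0°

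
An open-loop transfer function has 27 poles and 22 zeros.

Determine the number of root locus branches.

Root locus has n branches where n = number of poles = 27.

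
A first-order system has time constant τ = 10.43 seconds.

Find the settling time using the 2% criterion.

For first-order system, 2% settling time ≈ 4τ = 4 × 10.43 = 41.72 s.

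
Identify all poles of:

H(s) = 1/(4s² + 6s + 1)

Discriminant = 6² - 4×4×1 = 36 - 16 = 20 > 0, so two distinct real poles. Using quadratic formula: s = (-6 ± √20)/(2×4) = (-6 ± √20)/8, with √20 ≈ 4.4721. s₁ ≈ -0.1910, s₂ ≈ -1.3090. Poles: s₁ = -0.1910, s₂ = -1.3090.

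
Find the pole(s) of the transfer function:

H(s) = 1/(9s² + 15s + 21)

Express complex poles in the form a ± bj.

Discriminant = 15² - 4×9×21 = 225 - 756 = -531 < 0, so the poles are a complex conjugate pair s = (-15 ± j√531)/(2×9). Real part = -15/(2×9) = -15/18 ≈ -0.8333; imaginary part = ±√531/(2×9) ≈ 1.2802. Poles: s = -0.8333 ± 1.2802j.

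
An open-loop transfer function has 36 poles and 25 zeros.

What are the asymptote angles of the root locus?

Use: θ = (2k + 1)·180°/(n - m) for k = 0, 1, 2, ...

n - m = 36 - 25 = 11. Angles: θk = (2k + 1)·180°/11 = 16.36°, 49.09°, 81.82°, 114.55°, 147.27°, 180°, 212.73°, 245.45°, 278.18°, 310.91°, 343.64°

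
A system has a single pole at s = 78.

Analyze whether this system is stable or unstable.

Pole at s = 78 is in the right half-plane. Unstable.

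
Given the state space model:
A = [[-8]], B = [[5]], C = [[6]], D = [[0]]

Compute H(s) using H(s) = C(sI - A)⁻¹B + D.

(sI - A)⁻¹ = 1/(s + 8). H(s) = 6 × 5/(s + 8) + 0 = 30/(s + 8).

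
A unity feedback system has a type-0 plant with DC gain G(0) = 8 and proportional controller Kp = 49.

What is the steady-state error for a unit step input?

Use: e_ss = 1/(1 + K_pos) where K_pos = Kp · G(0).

K_pos = Kp · G(0) = 49 × 8 = 392. e_ss = 1/(1 + 392) = 0.0025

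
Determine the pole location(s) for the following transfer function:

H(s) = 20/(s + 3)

Pole is where denominator = 0: s + 3 = 0, so s = -3.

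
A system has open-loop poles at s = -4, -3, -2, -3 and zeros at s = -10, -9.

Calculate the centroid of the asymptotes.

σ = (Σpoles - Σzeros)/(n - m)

σ = (Σpoles - Σzeros)/(n - m) = (-12 - (-19))/(4 - 2) = 7/2 = 3.5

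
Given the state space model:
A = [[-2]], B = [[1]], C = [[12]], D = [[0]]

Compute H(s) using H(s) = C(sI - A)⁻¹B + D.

(sI - A)⁻¹ = 1/(s + 2). H(s) = 12 × 1/(s + 2) + 0 = 12/(s + 2).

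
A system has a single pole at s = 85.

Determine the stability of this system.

Pole at s = 85 is in the right half-plane. Unstable.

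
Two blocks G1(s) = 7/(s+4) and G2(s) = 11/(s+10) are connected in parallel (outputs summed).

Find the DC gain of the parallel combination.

Parallel: G_eq = G1 + G2. DC gain = G1(0) + G2(0) = 7/4 + 11/10 = 1.75 + 1.1 = 2.85.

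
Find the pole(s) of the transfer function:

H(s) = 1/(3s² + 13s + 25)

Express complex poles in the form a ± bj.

Discriminant = 13² - 4×3×25 = 169 - 300 = -131 < 0, so the poles are a complex conjugate pair s = (-13 ± j√131)/(2×3). Real part = -13/(2×3) = -13/6 ≈ -2.1667; imaginary part = ±√131/(2×3) ≈ 1.9076. Poles: s = -2.1667 ± 1.9076j.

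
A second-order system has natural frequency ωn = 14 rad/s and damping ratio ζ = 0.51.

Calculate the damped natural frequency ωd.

ωd = ωn√(1 - ζ²) = 14√(1 - 0.51²) = 12.04 rad/s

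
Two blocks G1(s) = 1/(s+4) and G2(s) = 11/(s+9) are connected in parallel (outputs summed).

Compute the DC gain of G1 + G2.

Parallel: G_eq = G1 + G2. DC gain = G1(0) + G2(0) = 1/4 + 11/9 = 0.25 + 1.2222 = 1.4722.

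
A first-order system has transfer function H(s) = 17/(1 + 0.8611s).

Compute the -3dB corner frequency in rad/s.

Corner frequency = 1/τ = 1/0.8611 = 1.161 rad/s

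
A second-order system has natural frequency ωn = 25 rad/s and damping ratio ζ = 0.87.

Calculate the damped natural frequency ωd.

ωd = ωn√(1 - ζ²) = 25√(1 - 0.87²) = 12.33 rad/s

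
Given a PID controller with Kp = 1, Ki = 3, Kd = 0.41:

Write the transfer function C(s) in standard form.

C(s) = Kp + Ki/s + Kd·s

Substituting values: C(s) = 1 + 3/s + 0.41s = (0.41s² + s + 3)/s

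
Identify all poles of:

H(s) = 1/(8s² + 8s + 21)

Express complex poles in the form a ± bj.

Discriminant = 8² - 4×8×21 = 64 - 672 = -608 < 0, so the poles are a complex conjugate pair s = (-8 ± j√608)/(2×8). Real part = -8/(2×8) = -8/16 = -0.5; imaginary part = ±√608/(2×8) ≈ 1.5411. Poles: s = -0.5 ± 1.5411j.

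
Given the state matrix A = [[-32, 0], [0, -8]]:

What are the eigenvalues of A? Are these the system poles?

For diagonal matrix, eigenvalues are diagonal entries: λ₁ = -32, λ₂ = -8. Eigenvalues of A = system poles.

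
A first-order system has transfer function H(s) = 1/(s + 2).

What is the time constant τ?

For H(s) = 1/(s + 1/τ), the pole is at -1/τ = -2, so τ = 1/2 = 0.5 s.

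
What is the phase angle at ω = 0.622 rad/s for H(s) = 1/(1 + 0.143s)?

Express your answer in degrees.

Phase = -arctan(ωτ) = -arctan(0.622 × 0.143) = -5.1°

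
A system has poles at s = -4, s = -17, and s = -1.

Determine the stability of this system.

All poles are in the left half-plane. System is stable.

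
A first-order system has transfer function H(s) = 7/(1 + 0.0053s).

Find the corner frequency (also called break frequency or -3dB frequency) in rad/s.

Corner frequency = 1/τ = 1/0.0053 = 188.679 rad/s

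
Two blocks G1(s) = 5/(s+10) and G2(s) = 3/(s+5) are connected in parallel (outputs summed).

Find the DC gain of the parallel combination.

Parallel: G_eq = G1 + G2. DC gain = G1(0) + G2(0) = 5/10 + 3/5 = 0.5 + 0.6 = 1.1.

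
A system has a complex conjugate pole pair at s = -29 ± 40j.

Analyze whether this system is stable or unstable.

Real part of poles is -29 (< 0, left half-plane). Stable.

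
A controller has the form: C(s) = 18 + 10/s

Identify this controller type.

This is a Proportional-Integral (PI) controller.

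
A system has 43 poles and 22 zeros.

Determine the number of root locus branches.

Root locus has n branches where n = number of poles = 43.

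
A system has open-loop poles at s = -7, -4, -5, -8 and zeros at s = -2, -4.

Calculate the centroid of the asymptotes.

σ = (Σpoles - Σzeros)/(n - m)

σ = (Σpoles - Σzeros)/(n - m) = (-24 - (-6))/(4 - 2) = -18/2 = -9.0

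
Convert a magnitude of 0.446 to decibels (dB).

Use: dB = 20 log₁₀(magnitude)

dB = 20 log₁₀(0.446) = -7.0 dB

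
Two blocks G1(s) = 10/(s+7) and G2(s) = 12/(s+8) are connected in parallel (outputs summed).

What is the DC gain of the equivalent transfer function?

Parallel: G_eq = G1 + G2. DC gain = G1(0) + G2(0) = 10/7 + 12/8 = 1.4286 + 1.5 = 2.9286.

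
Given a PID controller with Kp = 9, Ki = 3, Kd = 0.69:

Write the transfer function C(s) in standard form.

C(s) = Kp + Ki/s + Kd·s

Substituting values: C(s) = 9 + 3/s + 0.69s = (0.69s² + 9s + 3)/s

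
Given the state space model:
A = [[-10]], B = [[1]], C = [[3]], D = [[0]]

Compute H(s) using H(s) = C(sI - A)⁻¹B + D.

(sI - A)⁻¹ = 1/(s + 10). H(s) = 3 × 1/(s + 10) + 0 = 3/(s + 10).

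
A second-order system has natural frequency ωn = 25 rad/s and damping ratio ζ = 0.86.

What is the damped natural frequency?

ωd = ωn√(1 - ζ²) = 25√(1 - 0.86²) = 12.76 rad/s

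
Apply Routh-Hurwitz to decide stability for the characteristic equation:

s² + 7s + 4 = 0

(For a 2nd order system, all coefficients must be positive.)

Coefficients: 1, 7, 4. All positive, so system is stable.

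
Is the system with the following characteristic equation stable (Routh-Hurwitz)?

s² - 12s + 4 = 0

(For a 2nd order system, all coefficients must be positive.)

Coefficients: 1, -12, 4. b=-12 not positive, so system is unstable.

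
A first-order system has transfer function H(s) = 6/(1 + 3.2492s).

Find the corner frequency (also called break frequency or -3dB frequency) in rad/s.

Corner frequency = 1/τ = 1/3.2492 = 0.308 rad/s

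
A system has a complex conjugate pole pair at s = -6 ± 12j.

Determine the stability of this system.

Real part of poles is -6 (< 0, left half-plane). Stable.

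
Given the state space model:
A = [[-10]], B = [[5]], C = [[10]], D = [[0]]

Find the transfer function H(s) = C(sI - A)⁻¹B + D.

(sI - A)⁻¹ = 1/(s + 10). H(s) = 10 × 5/(s + 10) + 0 = 50/(s + 10).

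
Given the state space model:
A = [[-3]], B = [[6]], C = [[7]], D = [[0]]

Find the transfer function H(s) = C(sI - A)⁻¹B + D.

(sI - A)⁻¹ = 1/(s + 3). H(s) = 7 × 6/(s + 3) + 0 = 42/(s + 3).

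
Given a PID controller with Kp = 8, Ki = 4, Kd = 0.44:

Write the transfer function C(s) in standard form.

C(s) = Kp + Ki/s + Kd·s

Substituting values: C(s) = 8 + 4/s + 0.44s = (0.44s² + 8s + 4)/s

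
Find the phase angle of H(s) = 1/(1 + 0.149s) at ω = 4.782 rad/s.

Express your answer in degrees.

Phase = -arctan(ωτ) = -arctan(4.782 × 0.149) = -35.5°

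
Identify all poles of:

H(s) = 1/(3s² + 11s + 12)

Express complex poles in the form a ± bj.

Discriminant = 11² - 4×3×12 = 121 - 144 = -23 < 0, so the poles are a complex conjugate pair s = (-11 ± j√23)/(2×3). Real part = -11/(2×3) = -11/6 ≈ -1.8333; imaginary part = ±√23/(2×3) ≈ 0.7993. Poles: s = -1.8333 ± 0.7993j.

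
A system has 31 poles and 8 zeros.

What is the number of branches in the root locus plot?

Root locus has n branches where n = number of poles = 31.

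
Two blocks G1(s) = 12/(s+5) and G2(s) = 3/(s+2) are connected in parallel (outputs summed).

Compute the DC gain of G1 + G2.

Parallel: G_eq = G1 + G2. DC gain = G1(0) + G2(0) = 12/5 + 3/2 = 2.4 + 1.5 = 3.9.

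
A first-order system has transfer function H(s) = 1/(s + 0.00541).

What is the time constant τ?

For H(s) = 1/(s + 1/τ), the pole is at -1/τ = -0.00541, so τ = 1/0.00541 = 184.8 s.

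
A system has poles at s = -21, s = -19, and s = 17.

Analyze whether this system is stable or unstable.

Pole(s) at s = 17 are not in the left half-plane. System is unstable.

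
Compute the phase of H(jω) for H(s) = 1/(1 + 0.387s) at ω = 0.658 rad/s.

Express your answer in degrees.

Phase = -arctan(ωτ) = -arctan(0.658 × 0.387) = -14.3°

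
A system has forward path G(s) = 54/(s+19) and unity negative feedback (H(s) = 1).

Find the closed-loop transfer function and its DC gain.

T(s) = G/(1+GH) = [54/(s+19)] / [1 + 54/(s+19)] = 54/(s+19+54) = 54/(s+73). DC gain = 54/73 = 0.7397.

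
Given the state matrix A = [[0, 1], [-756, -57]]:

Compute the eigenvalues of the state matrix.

det(A - λI) = λ² - (-57)λ + 756 = (λ - (-36))(λ - (-21)). Eigenvalues: -36, -21.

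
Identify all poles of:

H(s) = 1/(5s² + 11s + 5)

Discriminant = 11² - 4×5×5 = 121 - 100 = 21 > 0, so two distinct real poles. Using quadratic formula: s = (-11 ± √21)/(2×5) = (-11 ± √21)/10, with √21 ≈ 4.5826. s₁ ≈ -0.6417, s₂ ≈ -1.5583. Poles: s₁ = -0.6417, s₂ = -1.5583.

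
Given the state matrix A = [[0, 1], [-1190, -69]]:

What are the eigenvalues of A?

det(A - λI) = λ² - (-69)λ + 1190 = (λ - (-34))(λ - (-35)). Eigenvalues: -34, -35.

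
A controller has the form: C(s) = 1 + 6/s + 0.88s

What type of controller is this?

This is a Proportional-Integral-Derivative (PID) controller.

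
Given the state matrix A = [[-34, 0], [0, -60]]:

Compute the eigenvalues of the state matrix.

For diagonal matrix, eigenvalues are diagonal entries: λ₁ = -34, λ₂ = -60.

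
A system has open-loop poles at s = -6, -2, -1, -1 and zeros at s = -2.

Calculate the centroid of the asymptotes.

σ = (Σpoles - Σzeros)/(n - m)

σ = (Σpoles - Σzeros)/(n - m) = (-10 - (-2))/(4 - 1) = -8/3 = -2.67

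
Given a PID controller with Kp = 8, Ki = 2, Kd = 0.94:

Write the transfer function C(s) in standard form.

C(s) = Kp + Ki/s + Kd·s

Substituting values: C(s) = 8 + 2/s + 0.94s = (0.94s² + 8s + 2)/s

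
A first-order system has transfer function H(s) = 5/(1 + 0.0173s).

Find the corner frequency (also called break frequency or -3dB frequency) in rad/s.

Corner frequency = 1/τ = 1/0.0173 = 57.803 rad/s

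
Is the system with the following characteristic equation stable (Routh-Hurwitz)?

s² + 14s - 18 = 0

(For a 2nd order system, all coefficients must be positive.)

Coefficients: 1, 14, -18. c=-18 not positive, so system is unstable.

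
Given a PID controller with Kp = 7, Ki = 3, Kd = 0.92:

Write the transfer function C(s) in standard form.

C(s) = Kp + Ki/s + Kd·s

Substituting values: C(s) = 7 + 3/s + 0.92s = (0.92s² + 7s + 3)/s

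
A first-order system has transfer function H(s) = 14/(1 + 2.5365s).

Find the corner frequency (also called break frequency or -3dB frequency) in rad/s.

Corner frequency = 1/τ = 1/2.5365 = 0.394 rad/s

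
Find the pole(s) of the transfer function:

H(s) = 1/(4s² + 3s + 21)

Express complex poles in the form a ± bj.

Discriminant = 3² - 4×4×21 = 9 - 336 = -327 < 0, so the poles are a complex conjugate pair s = (-3 ± j√327)/(2×4). Real part = -3/(2×4) = -3/8 = -0.375; imaginary part = ±√327/(2×4) ≈ 2.2604. Poles: s = -0.375 ± 2.2604j.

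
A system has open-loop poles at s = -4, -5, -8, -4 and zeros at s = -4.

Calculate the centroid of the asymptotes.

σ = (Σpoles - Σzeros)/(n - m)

σ = (Σpoles - Σzeros)/(n - m) = (-21 - (-4))/(4 - 1) = -17/3 = -5.67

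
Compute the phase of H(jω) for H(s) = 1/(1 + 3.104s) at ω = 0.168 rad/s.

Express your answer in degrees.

Phase = -arctan(ωτ) = -arctan(0.168 × 3.104) = -27.5°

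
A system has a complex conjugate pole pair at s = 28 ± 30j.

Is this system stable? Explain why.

Real part of poles is 28 (> 0, right half-plane). Unstable.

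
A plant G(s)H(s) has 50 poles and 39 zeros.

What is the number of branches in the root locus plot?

Root locus has n branches where n = number of poles = 50.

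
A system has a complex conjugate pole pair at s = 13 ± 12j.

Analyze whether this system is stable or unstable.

Real part of poles is 13 (> 0, right half-plane). Unstable.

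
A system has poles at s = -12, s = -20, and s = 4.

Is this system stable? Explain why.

Pole(s) at s = 4 are not in the left half-plane. System is unstable.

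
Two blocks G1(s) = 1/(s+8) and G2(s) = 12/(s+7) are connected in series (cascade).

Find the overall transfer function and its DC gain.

Series: multiply transfer functions. G_eq = 1/(s+8) × 12/(s+7) = 12/((s+8)(s+7)). DC gain = 12/(8×7) = 0.2143.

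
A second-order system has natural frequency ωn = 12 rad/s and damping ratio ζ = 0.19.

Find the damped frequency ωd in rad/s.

ωd = ωn√(1 - ζ²) = 12√(1 - 0.19²) = 11.78 rad/s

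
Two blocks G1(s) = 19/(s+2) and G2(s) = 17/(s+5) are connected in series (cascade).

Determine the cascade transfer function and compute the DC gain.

Series: multiply transfer functions. G_eq = 19/(s+2) × 17/(s+5) = 323/((s+2)(s+5)). DC gain = 323/(2×5) = 32.3.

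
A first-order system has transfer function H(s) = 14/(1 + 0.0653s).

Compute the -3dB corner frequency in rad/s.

Corner frequency = 1/τ = 1/0.0653 = 15.314 rad/s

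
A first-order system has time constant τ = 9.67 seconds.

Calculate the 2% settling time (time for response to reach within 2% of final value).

For first-order system, 2% settling time ≈ 4τ = 4 × 9.67 = 38.68 s.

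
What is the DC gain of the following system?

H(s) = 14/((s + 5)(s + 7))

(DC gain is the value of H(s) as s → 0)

DC gain = H(0) = 14/(5 × 7) = 14/35 = 0.4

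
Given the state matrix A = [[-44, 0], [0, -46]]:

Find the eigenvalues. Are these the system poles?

For diagonal matrix, eigenvalues are diagonal entries: λ₁ = -44, λ₂ = -46. Eigenvalues of A = system poles.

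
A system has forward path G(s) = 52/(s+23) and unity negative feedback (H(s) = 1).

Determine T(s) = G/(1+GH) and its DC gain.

T(s) = G/(1+GH) = [52/(s+23)] / [1 + 52/(s+23)] = 52/(s+23+52) = 52/(s+75). DC gain = 52/75 = 0.6933.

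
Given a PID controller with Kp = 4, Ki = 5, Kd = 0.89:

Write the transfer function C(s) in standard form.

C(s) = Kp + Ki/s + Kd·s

Substituting values: C(s) = 4 + 5/s + 0.89s = (0.89s² + 4s + 5)/s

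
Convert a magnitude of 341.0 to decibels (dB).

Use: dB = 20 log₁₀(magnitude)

dB = 20 log₁₀(341.0) = 50.7 dB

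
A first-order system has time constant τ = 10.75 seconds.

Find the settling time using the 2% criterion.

For first-order system, 2% settling time ≈ 4τ = 4 × 10.75 = 43.0 s.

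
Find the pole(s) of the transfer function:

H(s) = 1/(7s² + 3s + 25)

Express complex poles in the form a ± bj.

Discriminant = 3² - 4×7×25 = 9 - 700 = -691 < 0, so the poles are a complex conjugate pair s = (-3 ± j√691)/(2×7). Real part = -3/(2×7) = -3/14 ≈ -0.2143; imaginary part = ±√691/(2×7) ≈ 1.8776. Poles: s = -0.2143 ± 1.8776j.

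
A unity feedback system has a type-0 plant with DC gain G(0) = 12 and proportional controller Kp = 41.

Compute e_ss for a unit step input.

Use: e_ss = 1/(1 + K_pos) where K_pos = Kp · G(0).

K_pos = Kp · G(0) = 41 × 12 = 492. e_ss = 1/(1 + 492) = 0.0020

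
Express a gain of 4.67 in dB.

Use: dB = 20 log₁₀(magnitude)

dB = 20 log₁₀(4.67) = 13.4 dB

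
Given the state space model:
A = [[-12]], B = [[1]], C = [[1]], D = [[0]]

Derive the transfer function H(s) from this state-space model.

(sI - A)⁻¹ = 1/(s + 12). H(s) = 1 × 1/(s + 12) + 0 = 1/(s + 12).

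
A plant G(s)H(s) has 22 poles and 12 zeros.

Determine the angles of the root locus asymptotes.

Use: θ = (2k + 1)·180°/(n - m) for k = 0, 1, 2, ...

n - m = 22 - 12 = 10. Angles: θk = (2k + 1)·180°/10 = 18°, 54°, 90°, 126°, 162°, 198°, 234°, 270°, 306°, 342°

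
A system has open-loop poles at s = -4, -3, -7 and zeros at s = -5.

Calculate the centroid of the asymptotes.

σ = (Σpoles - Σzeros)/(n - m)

σ = (Σpoles - Σzeros)/(n - m) = (-14 - (-5))/(3 - 1) = -9/2 = -4.5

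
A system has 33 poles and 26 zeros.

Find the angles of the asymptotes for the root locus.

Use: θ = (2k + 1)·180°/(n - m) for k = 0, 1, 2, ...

n - m = 33 - 26 = 7. Angles: θk = (2k + 1)·180°/7 = 25.71°, 77.14°, 128.57°, 180°, 231.43°, 282.86°, 334.29°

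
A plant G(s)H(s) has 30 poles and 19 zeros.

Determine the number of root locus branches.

Root locus has n branches where n = number of poles = 30.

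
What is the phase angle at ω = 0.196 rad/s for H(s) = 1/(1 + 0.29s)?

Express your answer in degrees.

Phase = -arctan(ωτ) = -arctan(0.196 × 0.29) = -3.3°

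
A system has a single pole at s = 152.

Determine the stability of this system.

Pole at s = 152 is in the right half-plane. Unstable.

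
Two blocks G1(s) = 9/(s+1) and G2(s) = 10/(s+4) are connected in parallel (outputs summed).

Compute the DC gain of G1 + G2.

Parallel: G_eq = G1 + G2. DC gain = G1(0) + G2(0) = 9/1 + 10/4 = 9 + 2.5 = 11.5.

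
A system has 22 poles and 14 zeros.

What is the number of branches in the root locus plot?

Root locus has n branches where n = number of poles = 22.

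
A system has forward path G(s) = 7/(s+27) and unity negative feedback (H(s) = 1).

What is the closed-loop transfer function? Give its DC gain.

T(s) = G/(1+GH) = [7/(s+27)] / [1 + 7/(s+27)] = 7/(s+27+7) = 7/(s+34). DC gain = 7/34 = 0.2059.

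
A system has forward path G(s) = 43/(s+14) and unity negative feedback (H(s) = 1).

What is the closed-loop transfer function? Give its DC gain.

T(s) = G/(1+GH) = [43/(s+14)] / [1 + 43/(s+14)] = 43/(s+14+43) = 43/(s+57). DC gain = 43/57 = 0.7544.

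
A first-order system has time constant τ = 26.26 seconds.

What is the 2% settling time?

For first-order system, 2% settling time ≈ 4τ = 4 × 26.26 = 105.04 s.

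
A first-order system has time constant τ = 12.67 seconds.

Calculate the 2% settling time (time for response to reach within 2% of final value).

For first-order system, 2% settling time ≈ 4τ = 4 × 12.67 = 50.68 s.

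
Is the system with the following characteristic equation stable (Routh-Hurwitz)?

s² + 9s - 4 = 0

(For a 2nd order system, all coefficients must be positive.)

Coefficients: 1, 9, -4. c=-4 not positive, so system is unstable.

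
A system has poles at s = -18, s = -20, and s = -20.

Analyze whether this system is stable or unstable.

All poles are in the left half-plane. System is stable.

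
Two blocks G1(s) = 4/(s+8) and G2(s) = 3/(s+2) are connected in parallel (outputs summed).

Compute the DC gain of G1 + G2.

Parallel: G_eq = G1 + G2. DC gain = G1(0) + G2(0) = 4/8 + 3/2 = 0.5 + 1.5 = 2.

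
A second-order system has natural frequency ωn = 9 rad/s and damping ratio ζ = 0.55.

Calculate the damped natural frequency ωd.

ωd = ωn√(1 - ζ²) = 9√(1 - 0.55²) = 7.52 rad/s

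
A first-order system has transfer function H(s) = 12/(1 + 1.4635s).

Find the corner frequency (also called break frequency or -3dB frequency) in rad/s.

Corner frequency = 1/τ = 1/1.4635 = 0.683 rad/s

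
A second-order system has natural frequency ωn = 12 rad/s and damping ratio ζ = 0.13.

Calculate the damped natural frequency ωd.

ωd = ωn√(1 - ζ²) = 12√(1 - 0.13²) = 11.9 rad/s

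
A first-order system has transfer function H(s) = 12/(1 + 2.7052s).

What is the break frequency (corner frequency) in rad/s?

Corner frequency = 1/τ = 1/2.7052 = 0.37 rad/s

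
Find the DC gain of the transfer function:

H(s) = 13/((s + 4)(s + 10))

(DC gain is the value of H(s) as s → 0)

DC gain = H(0) = 13/(4 × 10) = 13/40 = 0.325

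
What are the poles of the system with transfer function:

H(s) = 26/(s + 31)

Pole is where denominator = 0: s + 31 = 0, so s = -31.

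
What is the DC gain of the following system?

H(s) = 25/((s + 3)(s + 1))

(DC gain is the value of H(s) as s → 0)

DC gain = H(0) = 25/(3 × 1) = 25/3 = 8.3333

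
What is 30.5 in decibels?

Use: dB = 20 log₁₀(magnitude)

dB = 20 log₁₀(30.5) = 29.7 dB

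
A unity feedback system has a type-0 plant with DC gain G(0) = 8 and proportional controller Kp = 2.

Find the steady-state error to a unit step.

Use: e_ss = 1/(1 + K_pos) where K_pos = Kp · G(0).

K_pos = Kp · G(0) = 2 × 8 = 16. e_ss = 1/(1 + 16) = 0.0588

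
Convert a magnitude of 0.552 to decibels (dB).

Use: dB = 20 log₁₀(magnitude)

dB = 20 log₁₀(0.552) = -5.2 dB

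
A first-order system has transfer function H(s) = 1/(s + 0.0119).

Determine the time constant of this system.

For H(s) = 1/(s + 1/τ), the pole is at -1/τ = -0.0119, so τ = 1/0.0119 = 84.03 s.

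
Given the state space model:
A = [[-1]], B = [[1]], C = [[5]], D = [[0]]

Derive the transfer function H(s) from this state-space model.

(sI - A)⁻¹ = 1/(s + 1). H(s) = 5 × 1/(s + 1) + 0 = 5/(s + 1).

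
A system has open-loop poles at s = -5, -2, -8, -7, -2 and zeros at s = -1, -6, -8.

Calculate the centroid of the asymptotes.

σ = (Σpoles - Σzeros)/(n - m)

σ = (Σpoles - Σzeros)/(n - m) = (-24 - (-15))/(5 - 3) = -9/2 = -4.5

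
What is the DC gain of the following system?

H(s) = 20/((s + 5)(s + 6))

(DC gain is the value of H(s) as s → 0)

DC gain = H(0) = 20/(5 × 6) = 20/30 = 0.6667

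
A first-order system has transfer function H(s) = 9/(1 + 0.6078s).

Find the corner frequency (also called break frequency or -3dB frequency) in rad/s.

Corner frequency = 1/τ = 1/0.6078 = 1.645 rad/s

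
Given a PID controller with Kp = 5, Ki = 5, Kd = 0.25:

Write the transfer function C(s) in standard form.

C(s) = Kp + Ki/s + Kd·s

Substituting values: C(s) = 5 + 5/s + 0.25s = (0.25s² + 5s + 5)/s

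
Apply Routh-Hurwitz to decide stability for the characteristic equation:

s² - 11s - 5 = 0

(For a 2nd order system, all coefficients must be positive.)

Coefficients: 1, -11, -5. b=-11, c=-5 not positive, so system is unstable.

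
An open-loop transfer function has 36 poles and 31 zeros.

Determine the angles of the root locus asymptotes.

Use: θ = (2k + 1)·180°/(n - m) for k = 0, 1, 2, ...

n - m = 36 - 31 = 5. Angles: θk = (2k + 1)·180°/5 = 36°, 108°, 180°, 252°, 324°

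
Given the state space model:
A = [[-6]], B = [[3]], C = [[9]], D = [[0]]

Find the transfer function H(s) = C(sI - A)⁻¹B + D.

(sI - A)⁻¹ = 1/(s + 6). H(s) = 9 × 3/(s + 6) + 0 = 27/(s + 6).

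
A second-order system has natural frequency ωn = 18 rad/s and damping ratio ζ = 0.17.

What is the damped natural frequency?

ωd = ωn√(1 - ζ²) = 18√(1 - 0.17²) = 17.74 rad/s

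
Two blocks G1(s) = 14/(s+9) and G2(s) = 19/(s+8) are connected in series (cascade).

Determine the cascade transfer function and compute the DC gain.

Series: multiply transfer functions. G_eq = 14/(s+9) × 19/(s+8) = 266/((s+9)(s+8)). DC gain = 266/(9×8) = 3.6944.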